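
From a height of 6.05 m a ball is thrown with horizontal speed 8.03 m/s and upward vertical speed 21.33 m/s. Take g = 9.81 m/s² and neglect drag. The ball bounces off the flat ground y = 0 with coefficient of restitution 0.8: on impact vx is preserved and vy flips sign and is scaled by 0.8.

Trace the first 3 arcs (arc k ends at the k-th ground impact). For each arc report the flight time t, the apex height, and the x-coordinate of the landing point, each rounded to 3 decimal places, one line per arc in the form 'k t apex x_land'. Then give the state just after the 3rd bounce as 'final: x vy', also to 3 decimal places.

Arc 1: start y=6.050, vy=21.330 → t=4.616, apex=29.239, x_land=37.065, impact vy=-23.951
  bounce: vy ← 0.8·23.951 = 19.161
Arc 2: start y=0.000, vy=19.161 → t=3.906, apex=18.713, x_land=68.434, impact vy=-19.161
  bounce: vy ← 0.8·19.161 = 15.329
Arc 3: start y=0.000, vy=15.329 → t=3.125, apex=11.976, x_land=93.529, impact vy=-15.329
  bounce: vy ← 0.8·15.329 = 12.263

1 4.616 29.239 37.065
2 3.906 18.713 68.434
3 3.125 11.976 93.529
final: 93.529 12.263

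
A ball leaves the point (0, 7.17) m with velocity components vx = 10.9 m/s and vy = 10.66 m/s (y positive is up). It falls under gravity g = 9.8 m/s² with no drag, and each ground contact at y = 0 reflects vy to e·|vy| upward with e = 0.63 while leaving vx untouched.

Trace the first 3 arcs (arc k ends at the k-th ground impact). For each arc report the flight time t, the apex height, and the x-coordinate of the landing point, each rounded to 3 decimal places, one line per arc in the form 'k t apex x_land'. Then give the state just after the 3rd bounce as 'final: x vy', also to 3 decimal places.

1 2.715 12.968 29.589
2 2.050 5.147 51.931
3 1.291 2.043 66.007
final: 66.007 3.986

Arc 1: start y=7.170, vy=10.660 → t=2.715, apex=12.968, x_land=29.589, impact vy=-15.943
  bounce: vy ← 0.63·15.943 = 10.044
Arc 2: start y=0.000, vy=10.044 → t=2.050, apex=5.147, x_land=51.931, impact vy=-10.044
  bounce: vy ← 0.63·10.044 = 6.328
Arc 3: start y=0.000, vy=6.328 → t=1.291, apex=2.043, x_land=66.007, impact vy=-6.328
  bounce: vy ← 0.63·6.328 = 3.986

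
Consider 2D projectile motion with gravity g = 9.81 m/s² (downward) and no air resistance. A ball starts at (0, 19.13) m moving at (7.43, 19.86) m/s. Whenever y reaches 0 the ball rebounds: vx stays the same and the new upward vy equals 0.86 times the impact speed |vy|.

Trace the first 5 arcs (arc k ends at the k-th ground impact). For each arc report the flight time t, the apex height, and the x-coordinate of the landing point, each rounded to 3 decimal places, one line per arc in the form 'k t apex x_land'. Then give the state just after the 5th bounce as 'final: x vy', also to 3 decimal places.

Arc 1: start y=19.130, vy=19.860 → t=4.853, apex=39.233, x_land=36.055, impact vy=-27.744
  bounce: vy ← 0.86·27.744 = 23.860
Arc 2: start y=0.000, vy=23.860 → t=4.864, apex=29.017, x_land=72.198, impact vy=-23.860
  bounce: vy ← 0.86·23.860 = 20.520
Arc 3: start y=0.000, vy=20.520 → t=4.183, apex=21.461, x_land=103.281, impact vy=-20.520
  bounce: vy ← 0.86·20.520 = 17.647
Arc 4: start y=0.000, vy=17.647 → t=3.598, apex=15.872, x_land=130.012, impact vy=-17.647
  bounce: vy ← 0.86·17.647 = 15.176
Arc 5: start y=0.000, vy=15.176 → t=3.094, apex=11.739, x_land=153.001, impact vy=-15.176
  bounce: vy ← 0.86·15.176 = 13.052

1 4.853 39.233 36.055
2 4.864 29.017 72.198
3 4.183 21.461 103.281
4 3.598 15.872 130.012
5 3.094 11.739 153.001
final: 153.001 13.052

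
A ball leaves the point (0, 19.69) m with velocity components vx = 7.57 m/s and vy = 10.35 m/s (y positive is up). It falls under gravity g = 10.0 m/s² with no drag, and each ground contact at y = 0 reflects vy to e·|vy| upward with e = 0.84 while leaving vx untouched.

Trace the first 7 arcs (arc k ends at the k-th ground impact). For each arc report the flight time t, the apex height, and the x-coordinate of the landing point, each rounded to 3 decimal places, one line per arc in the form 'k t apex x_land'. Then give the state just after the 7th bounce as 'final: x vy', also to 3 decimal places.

1 3.273 25.046 24.778
2 3.760 17.673 53.241
3 3.158 12.470 77.151
4 2.653 8.799 97.235
5 2.229 6.208 114.105
6 1.872 4.381 128.276
7 1.573 3.091 140.180
final: 140.180 6.605

Arc 1: start y=19.690, vy=10.350 → t=3.273, apex=25.046, x_land=24.778, impact vy=-22.381
  bounce: vy ← 0.84·22.381 = 18.800
Arc 2: start y=0.000, vy=18.800 → t=3.760, apex=17.673, x_land=53.241, impact vy=-18.800
  bounce: vy ← 0.84·18.800 = 15.792
Arc 3: start y=0.000, vy=15.792 → t=3.158, apex=12.470, x_land=77.151, impact vy=-15.792
  bounce: vy ← 0.84·15.792 = 13.265
Arc 4: start y=0.000, vy=13.265 → t=2.653, apex=8.799, x_land=97.235, impact vy=-13.265
  bounce: vy ← 0.84·13.265 = 11.143
Arc 5: start y=0.000, vy=11.143 → t=2.229, apex=6.208, x_land=114.105, impact vy=-11.143
  bounce: vy ← 0.84·11.143 = 9.360
Arc 6: start y=0.000, vy=9.360 → t=1.872, apex=4.381, x_land=128.276, impact vy=-9.360
  bounce: vy ← 0.84·9.360 = 7.863
Arc 7: start y=0.000, vy=7.863 → t=1.573, apex=3.091, x_land=140.180, impact vy=-7.863
  bounce: vy ← 0.84·7.863 = 6.605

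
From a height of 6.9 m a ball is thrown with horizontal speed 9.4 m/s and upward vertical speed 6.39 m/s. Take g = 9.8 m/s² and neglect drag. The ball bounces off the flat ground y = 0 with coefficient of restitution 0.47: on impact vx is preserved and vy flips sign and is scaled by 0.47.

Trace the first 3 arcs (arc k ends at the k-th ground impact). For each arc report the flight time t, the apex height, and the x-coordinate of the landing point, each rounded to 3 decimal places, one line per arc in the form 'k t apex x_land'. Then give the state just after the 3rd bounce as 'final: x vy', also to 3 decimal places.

Arc 1: start y=6.900, vy=6.390 → t=2.006, apex=8.983, x_land=18.857, impact vy=-13.269
  bounce: vy ← 0.47·13.269 = 6.237
Arc 2: start y=0.000, vy=6.237 → t=1.273, apex=1.984, x_land=30.821, impact vy=-6.237
  bounce: vy ← 0.47·6.237 = 2.931
Arc 3: start y=0.000, vy=2.931 → t=0.598, apex=0.438, x_land=36.444, impact vy=-2.931
  bounce: vy ← 0.47·2.931 = 1.378

1 2.006 8.983 18.857
2 1.273 1.984 30.821
3 0.598 0.438 36.444
final: 36.444 1.378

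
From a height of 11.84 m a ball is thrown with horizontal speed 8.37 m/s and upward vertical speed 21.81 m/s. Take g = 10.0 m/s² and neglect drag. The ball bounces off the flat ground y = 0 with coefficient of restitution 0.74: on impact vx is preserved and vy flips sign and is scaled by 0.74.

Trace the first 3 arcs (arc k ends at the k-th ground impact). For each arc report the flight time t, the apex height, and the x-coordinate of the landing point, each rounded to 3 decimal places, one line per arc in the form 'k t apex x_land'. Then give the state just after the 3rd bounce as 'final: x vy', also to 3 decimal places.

1 4.850 35.624 40.596
2 3.950 19.508 73.662
3 2.923 10.682 98.130
final: 98.130 10.816

Arc 1: start y=11.840, vy=21.810 → t=4.850, apex=35.624, x_land=40.596, impact vy=-26.692
  bounce: vy ← 0.74·26.692 = 19.752
Arc 2: start y=0.000, vy=19.752 → t=3.950, apex=19.508, x_land=73.662, impact vy=-19.752
  bounce: vy ← 0.74·19.752 = 14.617
Arc 3: start y=0.000, vy=14.617 → t=2.923, apex=10.682, x_land=98.130, impact vy=-14.617
  bounce: vy ← 0.74·14.617 = 10.816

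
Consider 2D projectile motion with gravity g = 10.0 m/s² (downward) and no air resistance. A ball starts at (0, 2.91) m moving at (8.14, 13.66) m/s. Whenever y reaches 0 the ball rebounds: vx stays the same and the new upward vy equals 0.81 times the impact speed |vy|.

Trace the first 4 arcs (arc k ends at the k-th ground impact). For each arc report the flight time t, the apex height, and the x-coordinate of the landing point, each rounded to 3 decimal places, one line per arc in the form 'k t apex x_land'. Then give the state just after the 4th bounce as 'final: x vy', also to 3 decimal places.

Arc 1: start y=2.910, vy=13.660 → t=2.931, apex=12.240, x_land=23.855, impact vy=-15.646
  bounce: vy ← 0.81·15.646 = 12.673
Arc 2: start y=0.000, vy=12.673 → t=2.535, apex=8.031, x_land=44.487, impact vy=-12.673
  bounce: vy ← 0.81·12.673 = 10.265
Arc 3: start y=0.000, vy=10.265 → t=2.053, apex=5.269, x_land=61.199, impact vy=-10.265
  bounce: vy ← 0.81·10.265 = 8.315
Arc 4: start y=0.000, vy=8.315 → t=1.663, apex=3.457, x_land=74.736, impact vy=-8.315
  bounce: vy ← 0.81·8.315 = 6.735

1 2.931 12.240 23.855
2 2.535 8.031 44.487
3 2.053 5.269 61.199
4 1.663 3.457 74.736
final: 74.736 6.735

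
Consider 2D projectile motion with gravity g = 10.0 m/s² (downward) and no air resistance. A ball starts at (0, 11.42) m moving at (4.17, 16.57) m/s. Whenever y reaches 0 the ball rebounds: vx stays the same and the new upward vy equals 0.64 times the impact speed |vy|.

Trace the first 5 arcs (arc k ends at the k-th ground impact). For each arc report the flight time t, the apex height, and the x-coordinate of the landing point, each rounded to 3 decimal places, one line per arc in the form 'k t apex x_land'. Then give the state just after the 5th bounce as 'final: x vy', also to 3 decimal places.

1 3.900 25.148 16.262
2 2.871 10.301 28.232
3 1.837 4.219 35.893
4 1.176 1.728 40.797
5 0.753 0.708 43.935
final: 43.935 2.408

Arc 1: start y=11.420, vy=16.570 → t=3.900, apex=25.148, x_land=16.262, impact vy=-22.427
  bounce: vy ← 0.64·22.427 = 14.353
Arc 2: start y=0.000, vy=14.353 → t=2.871, apex=10.301, x_land=28.232, impact vy=-14.353
  bounce: vy ← 0.64·14.353 = 9.186
Arc 3: start y=0.000, vy=9.186 → t=1.837, apex=4.219, x_land=35.893, impact vy=-9.186
  bounce: vy ← 0.64·9.186 = 5.879
Arc 4: start y=0.000, vy=5.879 → t=1.176, apex=1.728, x_land=40.797, impact vy=-5.879
  bounce: vy ← 0.64·5.879 = 3.763
Arc 5: start y=0.000, vy=3.763 → t=0.753, apex=0.708, x_land=43.935, impact vy=-3.763
  bounce: vy ← 0.64·3.763 = 2.408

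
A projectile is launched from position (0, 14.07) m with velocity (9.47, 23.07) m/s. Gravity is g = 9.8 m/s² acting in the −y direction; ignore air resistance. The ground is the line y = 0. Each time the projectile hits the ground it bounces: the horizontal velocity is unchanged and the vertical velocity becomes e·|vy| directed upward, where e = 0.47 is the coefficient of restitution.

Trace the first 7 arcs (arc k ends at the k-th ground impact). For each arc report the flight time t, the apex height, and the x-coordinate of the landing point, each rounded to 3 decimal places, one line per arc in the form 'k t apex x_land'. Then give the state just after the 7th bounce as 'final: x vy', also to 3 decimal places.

Arc 1: start y=14.070, vy=23.070 → t=5.255, apex=41.224, x_land=49.761, impact vy=-28.425
  bounce: vy ← 0.47·28.425 = 13.360
Arc 2: start y=0.000, vy=13.360 → t=2.727, apex=9.106, x_land=75.581, impact vy=-13.360
  bounce: vy ← 0.47·13.360 = 6.279
Arc 3: start y=0.000, vy=6.279 → t=1.281, apex=2.012, x_land=87.717, impact vy=-6.279
  bounce: vy ← 0.47·6.279 = 2.951
Arc 4: start y=0.000, vy=2.951 → t=0.602, apex=0.444, x_land=93.420, impact vy=-2.951
  bounce: vy ← 0.47·2.951 = 1.387
Arc 5: start y=0.000, vy=1.387 → t=0.283, apex=0.098, x_land=96.101, impact vy=-1.387
  bounce: vy ← 0.47·1.387 = 0.652
Arc 6: start y=0.000, vy=0.652 → t=0.133, apex=0.022, x_land=97.361, impact vy=-0.652
  bounce: vy ← 0.47·0.652 = 0.306
Arc 7: start y=0.000, vy=0.306 → t=0.063, apex=0.005, x_land=97.953, impact vy=-0.306
  bounce: vy ← 0.47·0.306 = 0.144

1 5.255 41.224 49.761
2 2.727 9.106 75.581
3 1.281 2.012 87.717
4 0.602 0.444 93.420
5 0.283 0.098 96.101
6 0.133 0.022 97.361
7 0.063 0.005 97.953
final: 97.953 0.144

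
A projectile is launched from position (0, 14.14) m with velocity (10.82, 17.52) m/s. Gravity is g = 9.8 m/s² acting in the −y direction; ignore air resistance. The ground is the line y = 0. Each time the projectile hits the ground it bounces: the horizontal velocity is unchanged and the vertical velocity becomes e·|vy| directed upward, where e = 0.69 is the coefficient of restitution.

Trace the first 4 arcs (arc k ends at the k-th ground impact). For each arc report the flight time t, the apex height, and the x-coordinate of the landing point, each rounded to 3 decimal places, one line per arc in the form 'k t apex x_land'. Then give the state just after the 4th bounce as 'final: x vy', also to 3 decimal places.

1 4.254 29.801 46.027
2 3.403 14.188 82.850
3 2.348 6.755 108.258
4 1.620 3.216 125.790
final: 125.790 5.478

Arc 1: start y=14.140, vy=17.520 → t=4.254, apex=29.801, x_land=46.027, impact vy=-24.168
  bounce: vy ← 0.69·24.168 = 16.676
Arc 2: start y=0.000, vy=16.676 → t=3.403, apex=14.188, x_land=82.850, impact vy=-16.676
  bounce: vy ← 0.69·16.676 = 11.506
Arc 3: start y=0.000, vy=11.506 → t=2.348, apex=6.755, x_land=108.258, impact vy=-11.506
  bounce: vy ← 0.69·11.506 = 7.939
Arc 4: start y=0.000, vy=7.939 → t=1.620, apex=3.216, x_land=125.790, impact vy=-7.939
  bounce: vy ← 0.69·7.939 = 5.478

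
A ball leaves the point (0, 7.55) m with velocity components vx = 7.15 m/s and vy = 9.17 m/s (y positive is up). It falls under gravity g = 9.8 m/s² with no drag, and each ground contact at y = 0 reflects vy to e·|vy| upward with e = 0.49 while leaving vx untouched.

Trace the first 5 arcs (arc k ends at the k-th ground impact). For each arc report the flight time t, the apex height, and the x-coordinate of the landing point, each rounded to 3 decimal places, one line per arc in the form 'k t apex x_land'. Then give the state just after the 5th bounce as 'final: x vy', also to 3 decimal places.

1 2.490 11.840 17.805
2 1.523 2.843 28.697
3 0.746 0.683 34.034
4 0.366 0.164 36.649
5 0.179 0.039 37.931
final: 37.931 0.430

Arc 1: start y=7.550, vy=9.170 → t=2.490, apex=11.840, x_land=17.805, impact vy=-15.234
  bounce: vy ← 0.49·15.234 = 7.465
Arc 2: start y=0.000, vy=7.465 → t=1.523, apex=2.843, x_land=28.697, impact vy=-7.465
  bounce: vy ← 0.49·7.465 = 3.658
Arc 3: start y=0.000, vy=3.658 → t=0.746, apex=0.683, x_land=34.034, impact vy=-3.658
  bounce: vy ← 0.49·3.658 = 1.792
Arc 4: start y=0.000, vy=1.792 → t=0.366, apex=0.164, x_land=36.649, impact vy=-1.792
  bounce: vy ← 0.49·1.792 = 0.878
Arc 5: start y=0.000, vy=0.878 → t=0.179, apex=0.039, x_land=37.931, impact vy=-0.878
  bounce: vy ← 0.49·0.878 = 0.430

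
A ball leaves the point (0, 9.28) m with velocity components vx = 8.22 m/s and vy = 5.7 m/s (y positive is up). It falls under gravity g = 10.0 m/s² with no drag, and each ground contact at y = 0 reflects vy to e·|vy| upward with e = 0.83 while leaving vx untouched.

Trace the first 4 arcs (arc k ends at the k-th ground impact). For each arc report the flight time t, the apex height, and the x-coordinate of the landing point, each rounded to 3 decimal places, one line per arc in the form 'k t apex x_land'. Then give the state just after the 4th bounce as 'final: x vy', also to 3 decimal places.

Arc 1: start y=9.280, vy=5.700 → t=2.047, apex=10.904, x_land=16.825, impact vy=-14.768
  bounce: vy ← 0.83·14.768 = 12.257
Arc 2: start y=0.000, vy=12.257 → t=2.451, apex=7.512, x_land=36.976, impact vy=-12.257
  bounce: vy ← 0.83·12.257 = 10.174
Arc 3: start y=0.000, vy=10.174 → t=2.035, apex=5.175, x_land=53.701, impact vy=-10.174
  bounce: vy ← 0.83·10.174 = 8.444
Arc 4: start y=0.000, vy=8.444 → t=1.689, apex=3.565, x_land=67.583, impact vy=-8.444
  bounce: vy ← 0.83·8.444 = 7.009

1 2.047 10.904 16.825
2 2.451 7.512 36.976
3 2.035 5.175 53.701
4 1.689 3.565 67.583
final: 67.583 7.009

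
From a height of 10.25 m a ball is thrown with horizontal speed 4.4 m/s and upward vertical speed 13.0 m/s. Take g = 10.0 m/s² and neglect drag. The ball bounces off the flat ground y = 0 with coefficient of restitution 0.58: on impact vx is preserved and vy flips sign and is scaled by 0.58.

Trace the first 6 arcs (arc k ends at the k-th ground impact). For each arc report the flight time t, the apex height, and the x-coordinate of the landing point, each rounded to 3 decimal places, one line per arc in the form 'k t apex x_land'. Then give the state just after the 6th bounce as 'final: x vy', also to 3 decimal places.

Arc 1: start y=10.250, vy=13.000 → t=3.234, apex=18.700, x_land=14.229, impact vy=-19.339
  bounce: vy ← 0.58·19.339 = 11.217
Arc 2: start y=0.000, vy=11.217 → t=2.243, apex=6.291, x_land=24.100, impact vy=-11.217
  bounce: vy ← 0.58·11.217 = 6.506
Arc 3: start y=0.000, vy=6.506 → t=1.301, apex=2.116, x_land=29.825, impact vy=-6.506
  bounce: vy ← 0.58·6.506 = 3.773
Arc 4: start y=0.000, vy=3.773 → t=0.755, apex=0.712, x_land=33.145, impact vy=-3.773
  bounce: vy ← 0.58·3.773 = 2.189
Arc 5: start y=0.000, vy=2.189 → t=0.438, apex=0.239, x_land=35.071, impact vy=-2.189
  bounce: vy ← 0.58·2.189 = 1.269
Arc 6: start y=0.000, vy=1.269 → t=0.254, apex=0.081, x_land=36.188, impact vy=-1.269
  bounce: vy ← 0.58·1.269 = 0.736

1 3.234 18.700 14.229
2 2.243 6.291 24.100
3 1.301 2.116 29.825
4 0.755 0.712 33.145
5 0.438 0.239 35.071
6 0.254 0.081 36.188
final: 36.188 0.736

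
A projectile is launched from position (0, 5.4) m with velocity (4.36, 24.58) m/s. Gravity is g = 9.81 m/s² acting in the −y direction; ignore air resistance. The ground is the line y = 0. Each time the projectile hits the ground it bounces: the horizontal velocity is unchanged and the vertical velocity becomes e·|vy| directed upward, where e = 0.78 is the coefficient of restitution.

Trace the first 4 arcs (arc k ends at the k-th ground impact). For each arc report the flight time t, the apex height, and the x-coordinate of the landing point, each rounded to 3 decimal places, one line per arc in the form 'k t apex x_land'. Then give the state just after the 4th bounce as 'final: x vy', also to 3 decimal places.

Arc 1: start y=5.400, vy=24.580 → t=5.222, apex=36.194, x_land=22.768, impact vy=-26.648
  bounce: vy ← 0.78·26.648 = 20.786
Arc 2: start y=0.000, vy=20.786 → t=4.238, apex=22.020, x_land=41.244, impact vy=-20.786
  bounce: vy ← 0.78·20.786 = 16.213
Arc 3: start y=0.000, vy=16.213 → t=3.305, apex=13.397, x_land=55.655, impact vy=-16.213
  bounce: vy ← 0.78·16.213 = 12.646
Arc 4: start y=0.000, vy=12.646 → t=2.578, apex=8.151, x_land=66.896, impact vy=-12.646
  bounce: vy ← 0.78·12.646 = 9.864

1 5.222 36.194 22.768
2 4.238 22.020 41.244
3 3.305 13.397 55.655
4 2.578 8.151 66.896
final: 66.896 9.864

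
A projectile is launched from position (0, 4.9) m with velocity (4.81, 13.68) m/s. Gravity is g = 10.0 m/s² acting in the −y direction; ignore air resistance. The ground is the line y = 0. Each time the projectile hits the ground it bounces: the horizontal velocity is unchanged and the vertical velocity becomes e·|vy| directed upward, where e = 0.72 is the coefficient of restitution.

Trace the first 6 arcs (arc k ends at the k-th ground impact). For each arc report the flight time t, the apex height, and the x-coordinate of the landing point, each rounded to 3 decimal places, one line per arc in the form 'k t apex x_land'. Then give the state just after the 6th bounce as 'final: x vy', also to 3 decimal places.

Arc 1: start y=4.900, vy=13.680 → t=3.057, apex=14.257, x_land=14.702, impact vy=-16.886
  bounce: vy ← 0.72·16.886 = 12.158
Arc 2: start y=0.000, vy=12.158 → t=2.432, apex=7.391, x_land=26.398, impact vy=-12.158
  bounce: vy ← 0.72·12.158 = 8.754
Arc 3: start y=0.000, vy=8.754 → t=1.751, apex=3.831, x_land=34.819, impact vy=-8.754
  bounce: vy ← 0.72·8.754 = 6.303
Arc 4: start y=0.000, vy=6.303 → t=1.261, apex=1.986, x_land=40.883, impact vy=-6.303
  bounce: vy ← 0.72·6.303 = 4.538
Arc 5: start y=0.000, vy=4.538 → t=0.908, apex=1.030, x_land=45.248, impact vy=-4.538
  bounce: vy ← 0.72·4.538 = 3.267
Arc 6: start y=0.000, vy=3.267 → t=0.653, apex=0.534, x_land=48.391, impact vy=-3.267
  bounce: vy ← 0.72·3.267 = 2.352

1 3.057 14.257 14.702
2 2.432 7.391 26.398
3 1.751 3.831 34.819
4 1.261 1.986 40.883
5 0.908 1.030 45.248
6 0.653 0.534 48.391
final: 48.391 2.352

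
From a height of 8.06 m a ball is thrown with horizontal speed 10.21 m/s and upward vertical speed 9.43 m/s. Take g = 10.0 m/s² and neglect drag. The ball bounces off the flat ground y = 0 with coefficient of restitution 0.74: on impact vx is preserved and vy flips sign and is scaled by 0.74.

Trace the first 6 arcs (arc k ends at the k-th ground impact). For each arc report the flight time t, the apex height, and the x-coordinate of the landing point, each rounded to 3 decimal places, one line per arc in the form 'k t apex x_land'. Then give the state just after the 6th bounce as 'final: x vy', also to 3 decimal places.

Arc 1: start y=8.060, vy=9.430 → t=2.525, apex=12.506, x_land=25.775, impact vy=-15.815
  bounce: vy ← 0.74·15.815 = 11.703
Arc 2: start y=0.000, vy=11.703 → t=2.341, apex=6.848, x_land=49.674, impact vy=-11.703
  bounce: vy ← 0.74·11.703 = 8.660
Arc 3: start y=0.000, vy=8.660 → t=1.732, apex=3.750, x_land=67.358, impact vy=-8.660
  bounce: vy ← 0.74·8.660 = 6.409
Arc 4: start y=0.000, vy=6.409 → t=1.282, apex=2.054, x_land=80.445, impact vy=-6.409
  bounce: vy ← 0.74·6.409 = 4.742
Arc 5: start y=0.000, vy=4.742 → t=0.948, apex=1.125, x_land=90.129, impact vy=-4.742
  bounce: vy ← 0.74·4.742 = 3.509
Arc 6: start y=0.000, vy=3.509 → t=0.702, apex=0.616, x_land=97.296, impact vy=-3.509
  bounce: vy ← 0.74·3.509 = 2.597

1 2.525 12.506 25.775
2 2.341 6.848 49.674
3 1.732 3.750 67.358
4 1.282 2.054 80.445
5 0.948 1.125 90.129
6 0.702 0.616 97.296
final: 97.296 2.597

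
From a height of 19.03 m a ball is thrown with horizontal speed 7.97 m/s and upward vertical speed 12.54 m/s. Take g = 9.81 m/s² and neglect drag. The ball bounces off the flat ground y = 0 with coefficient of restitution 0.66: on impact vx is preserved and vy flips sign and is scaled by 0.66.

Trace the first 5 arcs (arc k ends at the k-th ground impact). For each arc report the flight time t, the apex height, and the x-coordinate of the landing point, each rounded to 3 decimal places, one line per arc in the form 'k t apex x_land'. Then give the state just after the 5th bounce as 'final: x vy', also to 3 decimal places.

Arc 1: start y=19.030, vy=12.540 → t=3.626, apex=27.045, x_land=28.903, impact vy=-23.035
  bounce: vy ← 0.66·23.035 = 15.203
Arc 2: start y=0.000, vy=15.203 → t=3.100, apex=11.781, x_land=53.606, impact vy=-15.203
  bounce: vy ← 0.66·15.203 = 10.034
Arc 3: start y=0.000, vy=10.034 → t=2.046, apex=5.132, x_land=69.910, impact vy=-10.034
  bounce: vy ← 0.66·10.034 = 6.623
Arc 4: start y=0.000, vy=6.623 → t=1.350, apex=2.235, x_land=80.671, impact vy=-6.623
  bounce: vy ← 0.66·6.623 = 4.371
Arc 5: start y=0.000, vy=4.371 → t=0.891, apex=0.974, x_land=87.773, impact vy=-4.371
  bounce: vy ← 0.66·4.371 = 2.885

1 3.626 27.045 28.903
2 3.100 11.781 53.606
3 2.046 5.132 69.910
4 1.350 2.235 80.671
5 0.891 0.974 87.773
final: 87.773 2.885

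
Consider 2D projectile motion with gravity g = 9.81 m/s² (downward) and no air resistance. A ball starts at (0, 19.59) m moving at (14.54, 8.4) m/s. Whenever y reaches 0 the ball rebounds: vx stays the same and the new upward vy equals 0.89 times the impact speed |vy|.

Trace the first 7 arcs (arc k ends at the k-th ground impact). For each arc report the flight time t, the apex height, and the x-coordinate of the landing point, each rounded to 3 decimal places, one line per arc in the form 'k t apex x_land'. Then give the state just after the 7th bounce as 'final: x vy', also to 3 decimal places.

1 3.030 23.186 44.063
2 3.870 18.366 100.333
3 3.444 14.548 150.414
4 3.065 11.523 194.986
5 2.728 9.128 234.655
6 2.428 7.230 269.960
7 2.161 5.727 301.382
final: 301.382 9.434

Arc 1: start y=19.590, vy=8.400 → t=3.030, apex=23.186, x_land=44.063, impact vy=-21.329
  bounce: vy ← 0.89·21.329 = 18.983
Arc 2: start y=0.000, vy=18.983 → t=3.870, apex=18.366, x_land=100.333, impact vy=-18.983
  bounce: vy ← 0.89·18.983 = 16.895
Arc 3: start y=0.000, vy=16.895 → t=3.444, apex=14.548, x_land=150.414, impact vy=-16.895
  bounce: vy ← 0.89·16.895 = 15.036
Arc 4: start y=0.000, vy=15.036 → t=3.065, apex=11.523, x_land=194.986, impact vy=-15.036
  bounce: vy ← 0.89·15.036 = 13.382
Arc 5: start y=0.000, vy=13.382 → t=2.728, apex=9.128, x_land=234.655, impact vy=-13.382
  bounce: vy ← 0.89·13.382 = 11.910
Arc 6: start y=0.000, vy=11.910 → t=2.428, apex=7.230, x_land=269.960, impact vy=-11.910
  bounce: vy ← 0.89·11.910 = 10.600
Arc 7: start y=0.000, vy=10.600 → t=2.161, apex=5.727, x_land=301.382, impact vy=-10.600
  bounce: vy ← 0.89·10.600 = 9.434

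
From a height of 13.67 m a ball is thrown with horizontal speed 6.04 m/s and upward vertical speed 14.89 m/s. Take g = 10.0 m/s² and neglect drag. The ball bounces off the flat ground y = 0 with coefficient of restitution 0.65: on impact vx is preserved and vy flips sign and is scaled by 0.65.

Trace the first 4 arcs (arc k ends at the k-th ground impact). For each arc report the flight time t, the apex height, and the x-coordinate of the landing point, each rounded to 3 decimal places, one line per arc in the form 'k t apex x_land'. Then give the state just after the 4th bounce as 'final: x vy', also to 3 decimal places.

1 3.714 24.756 22.433
2 2.893 10.459 39.905
3 1.880 4.419 51.261
4 1.222 1.867 58.643
final: 58.643 3.972

Arc 1: start y=13.670, vy=14.890 → t=3.714, apex=24.756, x_land=22.433, impact vy=-22.251
  bounce: vy ← 0.65·22.251 = 14.463
Arc 2: start y=0.000, vy=14.463 → t=2.893, apex=10.459, x_land=39.905, impact vy=-14.463
  bounce: vy ← 0.65·14.463 = 9.401
Arc 3: start y=0.000, vy=9.401 → t=1.880, apex=4.419, x_land=51.261, impact vy=-9.401
  bounce: vy ← 0.65·9.401 = 6.111
Arc 4: start y=0.000, vy=6.111 → t=1.222, apex=1.867, x_land=58.643, impact vy=-6.111
  bounce: vy ← 0.65·6.111 = 3.972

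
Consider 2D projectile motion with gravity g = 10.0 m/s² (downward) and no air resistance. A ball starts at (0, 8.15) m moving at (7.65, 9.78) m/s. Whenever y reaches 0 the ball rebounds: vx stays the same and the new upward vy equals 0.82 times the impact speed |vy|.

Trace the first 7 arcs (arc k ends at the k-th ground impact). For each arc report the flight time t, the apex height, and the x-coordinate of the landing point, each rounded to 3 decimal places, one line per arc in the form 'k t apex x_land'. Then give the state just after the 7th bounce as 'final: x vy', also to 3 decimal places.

1 2.586 12.932 19.785
2 2.638 8.696 39.962
3 2.163 5.847 56.507
4 1.773 3.932 70.074
5 1.454 2.644 81.199
6 1.192 1.778 90.322
7 0.978 1.195 97.802
final: 97.802 4.009

Arc 1: start y=8.150, vy=9.780 → t=2.586, apex=12.932, x_land=19.785, impact vy=-16.083
  bounce: vy ← 0.82·16.083 = 13.188
Arc 2: start y=0.000, vy=13.188 → t=2.638, apex=8.696, x_land=39.962, impact vy=-13.188
  bounce: vy ← 0.82·13.188 = 10.814
Arc 3: start y=0.000, vy=10.814 → t=2.163, apex=5.847, x_land=56.507, impact vy=-10.814
  bounce: vy ← 0.82·10.814 = 8.867
Arc 4: start y=0.000, vy=8.867 → t=1.773, apex=3.932, x_land=70.074, impact vy=-8.867
  bounce: vy ← 0.82·8.867 = 7.271
Arc 5: start y=0.000, vy=7.271 → t=1.454, apex=2.644, x_land=81.199, impact vy=-7.271
  bounce: vy ← 0.82·7.271 = 5.962
Arc 6: start y=0.000, vy=5.962 → t=1.192, apex=1.778, x_land=90.322, impact vy=-5.962
  bounce: vy ← 0.82·5.962 = 4.889
Arc 7: start y=0.000, vy=4.889 → t=0.978, apex=1.195, x_land=97.802, impact vy=-4.889
  bounce: vy ← 0.82·4.889 = 4.009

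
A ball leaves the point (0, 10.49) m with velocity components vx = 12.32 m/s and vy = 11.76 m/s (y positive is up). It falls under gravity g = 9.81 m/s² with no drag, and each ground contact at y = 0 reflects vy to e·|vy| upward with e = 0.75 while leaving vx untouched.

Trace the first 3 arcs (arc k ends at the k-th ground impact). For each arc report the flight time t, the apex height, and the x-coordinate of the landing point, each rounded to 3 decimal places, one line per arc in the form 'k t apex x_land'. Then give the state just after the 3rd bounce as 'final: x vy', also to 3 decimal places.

1 3.090 17.539 38.065
2 2.836 9.866 73.010
3 2.127 5.549 99.219
final: 99.219 7.826

Arc 1: start y=10.490, vy=11.760 → t=3.090, apex=17.539, x_land=38.065, impact vy=-18.550
  bounce: vy ← 0.75·18.550 = 13.913
Arc 2: start y=0.000, vy=13.913 → t=2.836, apex=9.866, x_land=73.010, impact vy=-13.913
  bounce: vy ← 0.75·13.913 = 10.435
Arc 3: start y=0.000, vy=10.435 → t=2.127, apex=5.549, x_land=99.219, impact vy=-10.435
  bounce: vy ← 0.75·10.435 = 7.826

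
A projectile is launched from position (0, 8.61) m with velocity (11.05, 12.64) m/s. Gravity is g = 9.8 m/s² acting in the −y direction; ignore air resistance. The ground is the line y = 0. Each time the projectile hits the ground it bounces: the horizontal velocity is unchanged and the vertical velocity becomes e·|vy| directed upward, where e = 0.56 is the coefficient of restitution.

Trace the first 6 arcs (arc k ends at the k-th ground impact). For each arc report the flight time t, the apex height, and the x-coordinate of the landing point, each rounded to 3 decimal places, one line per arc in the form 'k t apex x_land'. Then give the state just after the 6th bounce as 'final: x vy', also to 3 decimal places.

Arc 1: start y=8.610, vy=12.640 → t=3.139, apex=16.762, x_land=34.689, impact vy=-18.125
  bounce: vy ← 0.56·18.125 = 10.150
Arc 2: start y=0.000, vy=10.150 → t=2.071, apex=5.256, x_land=57.579, impact vy=-10.150
  bounce: vy ← 0.56·10.150 = 5.684
Arc 3: start y=0.000, vy=5.684 → t=1.160, apex=1.648, x_land=70.397, impact vy=-5.684
  bounce: vy ← 0.56·5.684 = 3.183
Arc 4: start y=0.000, vy=3.183 → t=0.650, apex=0.517, x_land=77.575, impact vy=-3.183
  bounce: vy ← 0.56·3.183 = 1.783
Arc 5: start y=0.000, vy=1.783 → t=0.364, apex=0.162, x_land=81.595, impact vy=-1.783
  bounce: vy ← 0.56·1.783 = 0.998
Arc 6: start y=0.000, vy=0.998 → t=0.204, apex=0.051, x_land=83.846, impact vy=-0.998
  bounce: vy ← 0.56·0.998 = 0.559

1 3.139 16.762 34.689
2 2.071 5.256 57.579
3 1.160 1.648 70.397
4 0.650 0.517 77.575
5 0.364 0.162 81.595
6 0.204 0.051 83.846
final: 83.846 0.559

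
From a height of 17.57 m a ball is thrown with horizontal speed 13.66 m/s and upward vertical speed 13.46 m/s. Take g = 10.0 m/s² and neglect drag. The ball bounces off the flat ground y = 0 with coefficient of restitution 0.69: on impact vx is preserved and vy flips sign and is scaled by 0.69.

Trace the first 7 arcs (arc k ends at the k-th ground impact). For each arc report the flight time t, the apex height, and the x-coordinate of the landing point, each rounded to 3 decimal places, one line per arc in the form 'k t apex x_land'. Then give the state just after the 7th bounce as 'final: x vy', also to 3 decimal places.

1 3.654 26.629 49.910
2 3.185 12.678 93.413
3 2.197 6.036 123.430
4 1.516 2.874 144.142
5 1.046 1.368 158.433
6 0.722 0.651 168.294
7 0.498 0.310 175.098
final: 175.098 1.718

Arc 1: start y=17.570, vy=13.460 → t=3.654, apex=26.629, x_land=49.910, impact vy=-23.078
  bounce: vy ← 0.69·23.078 = 15.923
Arc 2: start y=0.000, vy=15.923 → t=3.185, apex=12.678, x_land=93.413, impact vy=-15.923
  bounce: vy ← 0.69·15.923 = 10.987
Arc 3: start y=0.000, vy=10.987 → t=2.197, apex=6.036, x_land=123.430, impact vy=-10.987
  bounce: vy ← 0.69·10.987 = 7.581
Arc 4: start y=0.000, vy=7.581 → t=1.516, apex=2.874, x_land=144.142, impact vy=-7.581
  bounce: vy ← 0.69·7.581 = 5.231
Arc 5: start y=0.000, vy=5.231 → t=1.046, apex=1.368, x_land=158.433, impact vy=-5.231
  bounce: vy ← 0.69·5.231 = 3.609
Arc 6: start y=0.000, vy=3.609 → t=0.722, apex=0.651, x_land=168.294, impact vy=-3.609
  bounce: vy ← 0.69·3.609 = 2.490
Arc 7: start y=0.000, vy=2.490 → t=0.498, apex=0.310, x_land=175.098, impact vy=-2.490
  bounce: vy ← 0.69·2.490 = 1.718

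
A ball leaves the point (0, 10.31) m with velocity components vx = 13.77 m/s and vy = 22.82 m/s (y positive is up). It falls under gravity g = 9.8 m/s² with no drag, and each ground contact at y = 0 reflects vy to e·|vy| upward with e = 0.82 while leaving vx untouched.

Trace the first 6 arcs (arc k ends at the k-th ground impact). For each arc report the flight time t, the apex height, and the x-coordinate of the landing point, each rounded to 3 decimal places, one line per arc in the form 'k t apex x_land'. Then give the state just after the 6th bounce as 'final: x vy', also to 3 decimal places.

Arc 1: start y=10.310, vy=22.820 → t=5.072, apex=36.879, x_land=69.841, impact vy=-26.885
  bounce: vy ← 0.82·26.885 = 22.046
Arc 2: start y=0.000, vy=22.046 → t=4.499, apex=24.797, x_land=131.795, impact vy=-22.046
  bounce: vy ← 0.82·22.046 = 18.078
Arc 3: start y=0.000, vy=18.078 → t=3.689, apex=16.674, x_land=182.598, impact vy=-18.078
  bounce: vy ← 0.82·18.078 = 14.824
Arc 4: start y=0.000, vy=14.824 → t=3.025, apex=11.211, x_land=224.255, impact vy=-14.824
  bounce: vy ← 0.82·14.824 = 12.156
Arc 5: start y=0.000, vy=12.156 → t=2.481, apex=7.539, x_land=258.415, impact vy=-12.156
  bounce: vy ← 0.82·12.156 = 9.968
Arc 6: start y=0.000, vy=9.968 → t=2.034, apex=5.069, x_land=286.426, impact vy=-9.968
  bounce: vy ← 0.82·9.968 = 8.173

1 5.072 36.879 69.841
2 4.499 24.797 131.795
3 3.689 16.674 182.598
4 3.025 11.211 224.255
5 2.481 7.539 258.415
6 2.034 5.069 286.426
final: 286.426 8.173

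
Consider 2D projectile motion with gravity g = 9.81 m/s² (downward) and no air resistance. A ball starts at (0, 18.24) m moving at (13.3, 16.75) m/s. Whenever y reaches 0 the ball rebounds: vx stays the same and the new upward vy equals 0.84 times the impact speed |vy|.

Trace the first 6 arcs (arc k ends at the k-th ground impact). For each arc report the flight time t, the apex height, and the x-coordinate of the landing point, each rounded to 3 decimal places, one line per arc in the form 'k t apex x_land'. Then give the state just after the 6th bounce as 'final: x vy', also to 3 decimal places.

Arc 1: start y=18.240, vy=16.750 → t=4.283, apex=32.540, x_land=56.965, impact vy=-25.267
  bounce: vy ← 0.84·25.267 = 21.224
Arc 2: start y=0.000, vy=21.224 → t=4.327, apex=22.960, x_land=114.516, impact vy=-21.224
  bounce: vy ← 0.84·21.224 = 17.829
Arc 3: start y=0.000, vy=17.829 → t=3.635, apex=16.201, x_land=162.858, impact vy=-17.829
  bounce: vy ← 0.84·17.829 = 14.976
Arc 4: start y=0.000, vy=14.976 → t=3.053, apex=11.431, x_land=203.466, impact vy=-14.976
  bounce: vy ← 0.84·14.976 = 12.580
Arc 5: start y=0.000, vy=12.580 → t=2.565, apex=8.066, x_land=237.576, impact vy=-12.580
  bounce: vy ← 0.84·12.580 = 10.567
Arc 6: start y=0.000, vy=10.567 → t=2.154, apex=5.691, x_land=266.229, impact vy=-10.567
  bounce: vy ← 0.84·10.567 = 8.876

1 4.283 32.540 56.965
2 4.327 22.960 114.516
3 3.635 16.201 162.858
4 3.053 11.431 203.466
5 2.565 8.066 237.576
6 2.154 5.691 266.229
final: 266.229 8.876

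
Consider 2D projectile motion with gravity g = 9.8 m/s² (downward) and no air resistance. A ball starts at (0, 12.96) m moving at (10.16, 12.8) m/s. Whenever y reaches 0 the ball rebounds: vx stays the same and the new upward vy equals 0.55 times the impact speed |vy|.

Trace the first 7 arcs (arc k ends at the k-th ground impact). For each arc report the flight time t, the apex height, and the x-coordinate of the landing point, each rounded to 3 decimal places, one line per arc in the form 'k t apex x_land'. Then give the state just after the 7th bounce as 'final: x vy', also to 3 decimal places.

Arc 1: start y=12.960, vy=12.800 → t=3.392, apex=21.319, x_land=34.463, impact vy=-20.442
  bounce: vy ← 0.55·20.442 = 11.243
Arc 2: start y=0.000, vy=11.243 → t=2.294, apex=6.449, x_land=57.774, impact vy=-11.243
  bounce: vy ← 0.55·11.243 = 6.184
Arc 3: start y=0.000, vy=6.184 → t=1.262, apex=1.951, x_land=70.596, impact vy=-6.184
  bounce: vy ← 0.55·6.184 = 3.401
Arc 4: start y=0.000, vy=3.401 → t=0.694, apex=0.590, x_land=77.648, impact vy=-3.401
  bounce: vy ← 0.55·3.401 = 1.871
Arc 5: start y=0.000, vy=1.871 → t=0.382, apex=0.179, x_land=81.526, impact vy=-1.871
  bounce: vy ← 0.55·1.871 = 1.029
Arc 6: start y=0.000, vy=1.029 → t=0.210, apex=0.054, x_land=83.659, impact vy=-1.029
  bounce: vy ← 0.55·1.029 = 0.566
Arc 7: start y=0.000, vy=0.566 → t=0.115, apex=0.016, x_land=84.832, impact vy=-0.566
  bounce: vy ← 0.55·0.566 = 0.311

1 3.392 21.319 34.463
2 2.294 6.449 57.774
3 1.262 1.951 70.596
4 0.694 0.590 77.648
5 0.382 0.179 81.526
6 0.210 0.054 83.659
7 0.115 0.016 84.832
final: 84.832 0.311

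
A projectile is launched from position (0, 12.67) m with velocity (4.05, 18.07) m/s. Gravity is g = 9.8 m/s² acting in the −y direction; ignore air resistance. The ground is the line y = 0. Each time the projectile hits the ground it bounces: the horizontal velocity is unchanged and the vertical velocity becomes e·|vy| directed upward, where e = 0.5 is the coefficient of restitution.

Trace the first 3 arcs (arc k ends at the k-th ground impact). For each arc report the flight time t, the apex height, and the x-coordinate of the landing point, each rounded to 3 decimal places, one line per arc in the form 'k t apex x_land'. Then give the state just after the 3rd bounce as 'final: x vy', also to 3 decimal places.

1 4.290 29.329 17.376
2 2.447 7.332 27.285
3 1.223 1.833 32.239
final: 32.239 2.997

Arc 1: start y=12.670, vy=18.070 → t=4.290, apex=29.329, x_land=17.376, impact vy=-23.976
  bounce: vy ← 0.5·23.976 = 11.988
Arc 2: start y=0.000, vy=11.988 → t=2.447, apex=7.332, x_land=27.285, impact vy=-11.988
  bounce: vy ← 0.5·11.988 = 5.994
Arc 3: start y=0.000, vy=5.994 → t=1.223, apex=1.833, x_land=32.239, impact vy=-5.994
  bounce: vy ← 0.5·5.994 = 2.997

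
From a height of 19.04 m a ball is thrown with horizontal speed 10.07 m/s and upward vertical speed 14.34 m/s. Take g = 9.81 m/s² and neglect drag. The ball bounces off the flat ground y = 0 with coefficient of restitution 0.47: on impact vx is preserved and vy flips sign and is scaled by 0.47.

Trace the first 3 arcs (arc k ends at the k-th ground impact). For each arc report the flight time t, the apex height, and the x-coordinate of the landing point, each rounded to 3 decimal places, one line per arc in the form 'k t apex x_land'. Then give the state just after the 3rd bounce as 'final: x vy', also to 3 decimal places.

Arc 1: start y=19.040, vy=14.340 → t=3.915, apex=29.521, x_land=39.424, impact vy=-24.067
  bounce: vy ← 0.47·24.067 = 11.311
Arc 2: start y=0.000, vy=11.311 → t=2.306, apex=6.521, x_land=62.647, impact vy=-11.311
  bounce: vy ← 0.47·11.311 = 5.316
Arc 3: start y=0.000, vy=5.316 → t=1.084, apex=1.441, x_land=73.561, impact vy=-5.316
  bounce: vy ← 0.47·5.316 = 2.499

1 3.915 29.521 39.424
2 2.306 6.521 62.647
3 1.084 1.441 73.561
final: 73.561 2.499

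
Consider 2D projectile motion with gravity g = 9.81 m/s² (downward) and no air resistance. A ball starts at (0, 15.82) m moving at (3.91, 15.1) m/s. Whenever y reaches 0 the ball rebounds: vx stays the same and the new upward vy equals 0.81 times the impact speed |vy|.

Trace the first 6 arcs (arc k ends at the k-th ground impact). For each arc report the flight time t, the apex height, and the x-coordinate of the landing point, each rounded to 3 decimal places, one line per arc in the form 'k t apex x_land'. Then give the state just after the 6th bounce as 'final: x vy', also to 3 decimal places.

1 3.905 27.441 15.267
2 3.832 18.004 30.249
3 3.104 11.813 42.384
4 2.514 7.750 52.214
5 2.036 5.085 60.176
6 1.649 3.336 66.626
final: 66.626 6.553

Arc 1: start y=15.820, vy=15.100 → t=3.905, apex=27.441, x_land=15.267, impact vy=-23.203
  bounce: vy ← 0.81·23.203 = 18.795
Arc 2: start y=0.000, vy=18.795 → t=3.832, apex=18.004, x_land=30.249, impact vy=-18.795
  bounce: vy ← 0.81·18.795 = 15.224
Arc 3: start y=0.000, vy=15.224 → t=3.104, apex=11.813, x_land=42.384, impact vy=-15.224
  bounce: vy ← 0.81·15.224 = 12.331
Arc 4: start y=0.000, vy=12.331 → t=2.514, apex=7.750, x_land=52.214, impact vy=-12.331
  bounce: vy ← 0.81·12.331 = 9.988
Arc 5: start y=0.000, vy=9.988 → t=2.036, apex=5.085, x_land=60.176, impact vy=-9.988
  bounce: vy ← 0.81·9.988 = 8.091
Arc 6: start y=0.000, vy=8.091 → t=1.649, apex=3.336, x_land=66.626, impact vy=-8.091
  bounce: vy ← 0.81·8.091 = 6.553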